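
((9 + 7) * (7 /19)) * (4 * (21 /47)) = 9408 /893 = 10.54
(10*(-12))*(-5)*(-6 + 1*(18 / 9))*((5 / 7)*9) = -108000 / 7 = -15428.57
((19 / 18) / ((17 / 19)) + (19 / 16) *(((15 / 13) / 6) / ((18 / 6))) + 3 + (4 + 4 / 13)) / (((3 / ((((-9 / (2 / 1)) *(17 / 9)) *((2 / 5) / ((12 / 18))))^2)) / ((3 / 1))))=9265901 / 41600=222.74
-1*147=-147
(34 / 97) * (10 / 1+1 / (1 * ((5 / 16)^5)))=36714084 / 303125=121.12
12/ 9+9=10.33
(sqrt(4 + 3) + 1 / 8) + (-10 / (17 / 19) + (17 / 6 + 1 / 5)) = -16357 / 2040 + sqrt(7) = -5.37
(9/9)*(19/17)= 19/17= 1.12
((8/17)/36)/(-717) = -2/109701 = -0.00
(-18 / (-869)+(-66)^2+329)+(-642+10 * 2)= 3530765 / 869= 4063.02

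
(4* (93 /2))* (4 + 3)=1302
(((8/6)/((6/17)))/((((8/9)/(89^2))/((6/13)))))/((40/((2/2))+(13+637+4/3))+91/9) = 3635739/164138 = 22.15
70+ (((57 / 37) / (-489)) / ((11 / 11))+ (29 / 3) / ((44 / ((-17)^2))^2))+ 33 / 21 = 488.60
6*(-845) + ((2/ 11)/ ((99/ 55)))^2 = -49690970/ 9801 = -5069.99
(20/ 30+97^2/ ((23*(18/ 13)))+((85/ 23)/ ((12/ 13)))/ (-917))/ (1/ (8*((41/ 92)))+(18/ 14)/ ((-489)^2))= 244916286792263/ 231996293694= 1055.69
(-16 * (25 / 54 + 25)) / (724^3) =-1375 / 1280824056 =-0.00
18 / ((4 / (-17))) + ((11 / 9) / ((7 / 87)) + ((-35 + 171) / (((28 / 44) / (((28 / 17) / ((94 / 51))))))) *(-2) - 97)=-540.27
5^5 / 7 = 3125 / 7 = 446.43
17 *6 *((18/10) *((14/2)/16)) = 3213/40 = 80.32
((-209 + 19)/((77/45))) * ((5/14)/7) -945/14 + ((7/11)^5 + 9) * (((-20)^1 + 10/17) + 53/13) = -5195278991569/24416297906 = -212.78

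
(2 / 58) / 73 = 0.00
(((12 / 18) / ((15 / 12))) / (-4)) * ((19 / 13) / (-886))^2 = -361 / 994982430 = -0.00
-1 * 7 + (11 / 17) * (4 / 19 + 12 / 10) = -9831 / 1615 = -6.09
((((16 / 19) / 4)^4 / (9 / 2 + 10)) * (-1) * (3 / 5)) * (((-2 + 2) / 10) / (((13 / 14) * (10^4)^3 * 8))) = 0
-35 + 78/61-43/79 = -165126/4819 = -34.27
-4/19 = -0.21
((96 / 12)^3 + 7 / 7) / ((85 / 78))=40014 / 85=470.75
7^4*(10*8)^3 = 1229312000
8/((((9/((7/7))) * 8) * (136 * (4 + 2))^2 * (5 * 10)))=0.00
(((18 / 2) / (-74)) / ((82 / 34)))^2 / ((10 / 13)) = 304317 / 92051560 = 0.00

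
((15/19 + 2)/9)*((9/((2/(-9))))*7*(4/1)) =-6678/19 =-351.47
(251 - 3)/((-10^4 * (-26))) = 31/32500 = 0.00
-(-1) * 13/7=13/7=1.86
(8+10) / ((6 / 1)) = 3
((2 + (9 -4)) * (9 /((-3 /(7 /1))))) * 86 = -12642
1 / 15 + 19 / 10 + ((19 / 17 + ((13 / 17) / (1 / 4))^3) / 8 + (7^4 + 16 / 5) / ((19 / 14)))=3981510047 / 2240328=1777.20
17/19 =0.89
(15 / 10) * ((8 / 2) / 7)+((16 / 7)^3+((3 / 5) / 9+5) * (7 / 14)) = 15.33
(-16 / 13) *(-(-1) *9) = -11.08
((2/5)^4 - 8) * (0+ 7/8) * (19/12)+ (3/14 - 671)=-35796263/52500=-681.83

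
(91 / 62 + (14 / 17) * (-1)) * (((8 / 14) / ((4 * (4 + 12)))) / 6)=97 / 101184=0.00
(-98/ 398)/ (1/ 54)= -2646/ 199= -13.30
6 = 6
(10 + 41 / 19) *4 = 924 / 19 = 48.63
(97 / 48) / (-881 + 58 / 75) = -0.00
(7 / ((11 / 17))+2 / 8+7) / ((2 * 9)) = 265 / 264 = 1.00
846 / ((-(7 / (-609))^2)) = -6403374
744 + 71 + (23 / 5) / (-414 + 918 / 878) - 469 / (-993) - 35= 780.46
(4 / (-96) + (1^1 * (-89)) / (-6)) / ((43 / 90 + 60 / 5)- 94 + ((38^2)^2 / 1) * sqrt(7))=39069525 / 986079256795566524 + 249825357000 * sqrt(7) / 246519814198891631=0.00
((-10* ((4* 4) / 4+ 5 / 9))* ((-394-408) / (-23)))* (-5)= 1644100 / 207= 7942.51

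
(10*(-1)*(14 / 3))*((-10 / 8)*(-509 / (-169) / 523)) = 89075 / 265161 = 0.34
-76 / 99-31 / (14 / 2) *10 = -31222 / 693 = -45.05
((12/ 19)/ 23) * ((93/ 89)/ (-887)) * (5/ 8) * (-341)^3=55314290295/ 68996182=801.70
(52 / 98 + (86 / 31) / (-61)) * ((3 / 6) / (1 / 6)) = 134856 / 92659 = 1.46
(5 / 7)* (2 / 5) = 2 / 7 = 0.29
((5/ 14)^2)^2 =625/ 38416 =0.02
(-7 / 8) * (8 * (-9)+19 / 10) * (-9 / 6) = -14721 / 160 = -92.01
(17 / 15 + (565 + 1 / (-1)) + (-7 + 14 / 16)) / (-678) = -67081 / 81360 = -0.82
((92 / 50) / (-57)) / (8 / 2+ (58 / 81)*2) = -621 / 104500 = -0.01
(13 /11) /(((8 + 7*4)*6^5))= 13 /3079296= 0.00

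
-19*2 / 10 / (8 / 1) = -19 / 40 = -0.48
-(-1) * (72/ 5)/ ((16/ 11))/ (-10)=-99/ 100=-0.99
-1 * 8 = -8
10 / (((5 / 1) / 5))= 10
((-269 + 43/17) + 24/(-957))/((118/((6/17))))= -4335618/5439269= -0.80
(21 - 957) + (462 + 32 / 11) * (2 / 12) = -28331 / 33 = -858.52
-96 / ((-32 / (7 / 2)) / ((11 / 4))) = 231 / 8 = 28.88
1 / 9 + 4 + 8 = 109 / 9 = 12.11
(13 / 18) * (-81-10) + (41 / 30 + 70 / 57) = -53974 / 855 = -63.13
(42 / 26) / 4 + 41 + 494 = 27841 / 52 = 535.40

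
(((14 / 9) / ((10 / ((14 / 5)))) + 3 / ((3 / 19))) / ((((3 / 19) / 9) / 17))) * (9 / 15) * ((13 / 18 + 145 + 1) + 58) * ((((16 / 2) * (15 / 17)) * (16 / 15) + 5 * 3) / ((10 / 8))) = 46906101154 / 1125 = 41694312.14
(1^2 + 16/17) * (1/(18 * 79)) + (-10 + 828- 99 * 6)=1805003/8058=224.00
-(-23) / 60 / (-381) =-23 / 22860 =-0.00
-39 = -39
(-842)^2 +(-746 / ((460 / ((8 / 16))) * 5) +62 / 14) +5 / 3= 34243247767 / 48300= 708969.93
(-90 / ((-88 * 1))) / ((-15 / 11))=-3 / 4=-0.75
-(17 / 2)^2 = -289 / 4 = -72.25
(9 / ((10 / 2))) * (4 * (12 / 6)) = 72 / 5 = 14.40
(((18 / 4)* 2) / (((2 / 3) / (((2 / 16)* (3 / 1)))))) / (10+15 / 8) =81 / 190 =0.43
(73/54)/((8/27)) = 73/16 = 4.56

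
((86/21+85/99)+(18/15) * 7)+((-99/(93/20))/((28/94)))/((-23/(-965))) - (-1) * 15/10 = -14744084419/4941090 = -2983.97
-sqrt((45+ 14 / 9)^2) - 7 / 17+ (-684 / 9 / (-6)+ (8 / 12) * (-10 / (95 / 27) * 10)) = -154792 / 2907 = -53.25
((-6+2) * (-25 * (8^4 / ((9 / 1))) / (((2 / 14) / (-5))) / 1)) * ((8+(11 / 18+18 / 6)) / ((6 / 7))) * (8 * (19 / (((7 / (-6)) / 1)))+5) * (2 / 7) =187692032000 / 243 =772395193.42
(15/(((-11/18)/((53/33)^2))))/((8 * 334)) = -42135/1778216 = -0.02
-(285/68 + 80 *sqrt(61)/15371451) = -285/68 - 80 *sqrt(61)/15371451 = -4.19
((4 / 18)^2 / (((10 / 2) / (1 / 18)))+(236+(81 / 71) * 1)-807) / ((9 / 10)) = -294953116 / 465831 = -633.18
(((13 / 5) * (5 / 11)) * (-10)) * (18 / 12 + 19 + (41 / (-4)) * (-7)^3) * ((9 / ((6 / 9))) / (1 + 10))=-24824475 / 484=-51290.24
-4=-4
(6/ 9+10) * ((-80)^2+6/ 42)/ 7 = 1433632/ 147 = 9752.60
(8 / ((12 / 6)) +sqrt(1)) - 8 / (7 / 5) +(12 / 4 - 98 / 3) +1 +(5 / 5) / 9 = -1844 / 63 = -29.27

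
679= 679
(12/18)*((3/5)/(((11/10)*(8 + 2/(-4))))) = 8/165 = 0.05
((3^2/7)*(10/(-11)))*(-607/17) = 54630/1309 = 41.73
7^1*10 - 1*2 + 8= 76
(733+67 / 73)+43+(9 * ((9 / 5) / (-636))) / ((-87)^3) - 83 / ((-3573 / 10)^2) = 18718173323821095917 / 24092881883769780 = 776.92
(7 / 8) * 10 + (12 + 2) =91 / 4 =22.75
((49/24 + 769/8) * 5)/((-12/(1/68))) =-2945/4896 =-0.60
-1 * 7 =-7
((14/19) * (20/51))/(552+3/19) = 280/535041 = 0.00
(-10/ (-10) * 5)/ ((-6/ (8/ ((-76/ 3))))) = 5/ 19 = 0.26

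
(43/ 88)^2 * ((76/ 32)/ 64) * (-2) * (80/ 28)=-175655/ 3469312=-0.05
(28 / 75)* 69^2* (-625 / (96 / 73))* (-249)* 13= 21875565075 / 8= 2734445634.38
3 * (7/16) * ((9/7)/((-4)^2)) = 27/256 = 0.11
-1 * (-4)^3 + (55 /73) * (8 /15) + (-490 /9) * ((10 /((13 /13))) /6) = -51914 /1971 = -26.34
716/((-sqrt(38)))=-358 * sqrt(38)/19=-116.15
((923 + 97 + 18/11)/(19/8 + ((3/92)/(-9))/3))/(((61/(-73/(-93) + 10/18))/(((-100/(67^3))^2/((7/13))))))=9139640640000/4706969984355009343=0.00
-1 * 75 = -75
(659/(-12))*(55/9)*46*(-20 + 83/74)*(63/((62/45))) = 122281749975/9176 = 13326258.72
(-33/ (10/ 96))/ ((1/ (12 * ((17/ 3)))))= -107712/ 5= -21542.40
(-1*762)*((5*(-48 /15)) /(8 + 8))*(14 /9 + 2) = 8128 /3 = 2709.33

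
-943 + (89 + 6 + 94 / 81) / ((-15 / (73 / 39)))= -45252652 / 47385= -955.00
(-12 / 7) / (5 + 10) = -4 / 35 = -0.11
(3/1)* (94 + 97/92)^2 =229425075/8464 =27105.99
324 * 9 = 2916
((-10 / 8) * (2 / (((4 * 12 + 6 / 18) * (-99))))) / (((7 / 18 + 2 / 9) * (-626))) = -3 / 2196634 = -0.00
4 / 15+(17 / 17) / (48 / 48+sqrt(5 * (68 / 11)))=2 * sqrt(935) / 329+1151 / 4935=0.42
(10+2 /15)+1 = 167 /15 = 11.13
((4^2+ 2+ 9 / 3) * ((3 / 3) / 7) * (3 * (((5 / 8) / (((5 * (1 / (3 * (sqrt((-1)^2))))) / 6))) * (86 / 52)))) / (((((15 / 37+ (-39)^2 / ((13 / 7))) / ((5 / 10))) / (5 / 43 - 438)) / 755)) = -14201679105 / 2102048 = -6756.12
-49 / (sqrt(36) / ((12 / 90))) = -1.09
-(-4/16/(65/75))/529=15/27508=0.00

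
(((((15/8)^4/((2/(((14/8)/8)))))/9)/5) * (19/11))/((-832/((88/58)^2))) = -1645875/11464081408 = -0.00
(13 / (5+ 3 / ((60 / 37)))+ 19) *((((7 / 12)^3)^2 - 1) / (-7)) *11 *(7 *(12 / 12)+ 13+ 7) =851.73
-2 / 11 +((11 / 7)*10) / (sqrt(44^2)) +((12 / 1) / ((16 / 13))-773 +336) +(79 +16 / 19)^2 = 5947.69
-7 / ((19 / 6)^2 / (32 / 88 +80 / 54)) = -15344 / 11913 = -1.29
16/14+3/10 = 101/70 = 1.44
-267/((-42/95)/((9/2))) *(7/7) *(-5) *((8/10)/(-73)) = 76095/511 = 148.91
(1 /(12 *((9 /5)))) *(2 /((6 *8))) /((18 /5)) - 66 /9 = -342119 /46656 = -7.33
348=348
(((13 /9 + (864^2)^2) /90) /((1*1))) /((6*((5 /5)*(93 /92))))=115352049549611 /112995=1020859768.57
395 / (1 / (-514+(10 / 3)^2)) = -1787770 / 9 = -198641.11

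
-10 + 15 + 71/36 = 251/36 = 6.97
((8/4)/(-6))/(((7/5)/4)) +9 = 169/21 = 8.05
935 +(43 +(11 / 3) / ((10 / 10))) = 2945 / 3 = 981.67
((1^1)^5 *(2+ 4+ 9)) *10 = 150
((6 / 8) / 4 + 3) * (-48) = -153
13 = 13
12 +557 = 569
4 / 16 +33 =133 / 4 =33.25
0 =0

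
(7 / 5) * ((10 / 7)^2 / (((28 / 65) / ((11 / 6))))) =3575 / 294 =12.16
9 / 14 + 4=65 / 14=4.64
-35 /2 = -17.50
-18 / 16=-9 / 8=-1.12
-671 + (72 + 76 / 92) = -13758 / 23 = -598.17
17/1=17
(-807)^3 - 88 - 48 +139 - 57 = -525557997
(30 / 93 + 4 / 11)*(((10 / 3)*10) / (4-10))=-1300 / 341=-3.81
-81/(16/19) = -1539/16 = -96.19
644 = 644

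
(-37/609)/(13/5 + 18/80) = -1480/68817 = -0.02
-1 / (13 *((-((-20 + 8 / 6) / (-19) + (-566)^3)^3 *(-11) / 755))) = 139820715 / 157873224049682408436423493910528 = 0.00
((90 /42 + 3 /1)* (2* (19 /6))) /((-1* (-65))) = 228 /455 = 0.50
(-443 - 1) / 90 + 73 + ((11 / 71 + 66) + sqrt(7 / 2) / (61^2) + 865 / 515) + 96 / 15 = sqrt(14) / 7442 + 15609731 / 109695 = 142.30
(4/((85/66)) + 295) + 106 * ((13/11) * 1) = 395859/935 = 423.38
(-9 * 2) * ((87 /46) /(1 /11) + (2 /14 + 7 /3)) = -67467 /161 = -419.05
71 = 71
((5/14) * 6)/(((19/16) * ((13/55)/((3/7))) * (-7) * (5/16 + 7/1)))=-70400/1101373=-0.06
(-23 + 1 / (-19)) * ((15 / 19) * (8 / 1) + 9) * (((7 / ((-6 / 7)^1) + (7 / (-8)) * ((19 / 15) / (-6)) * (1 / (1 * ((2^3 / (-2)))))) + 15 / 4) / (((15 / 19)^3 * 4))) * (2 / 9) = 1729229767 / 9720000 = 177.90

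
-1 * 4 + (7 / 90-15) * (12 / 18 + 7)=-31969 / 270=-118.40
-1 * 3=-3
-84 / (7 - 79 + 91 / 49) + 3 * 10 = 15318 / 491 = 31.20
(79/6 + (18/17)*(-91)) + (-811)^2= 67079057/102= 657637.81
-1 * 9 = -9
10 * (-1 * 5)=-50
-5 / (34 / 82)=-205 / 17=-12.06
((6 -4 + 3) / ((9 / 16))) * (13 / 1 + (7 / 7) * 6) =1520 / 9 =168.89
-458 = -458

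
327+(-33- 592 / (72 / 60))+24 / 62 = -18502 / 93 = -198.95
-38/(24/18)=-57/2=-28.50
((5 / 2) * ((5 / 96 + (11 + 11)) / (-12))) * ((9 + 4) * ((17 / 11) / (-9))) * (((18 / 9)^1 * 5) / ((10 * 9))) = 2339285 / 2052864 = 1.14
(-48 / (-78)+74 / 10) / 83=0.10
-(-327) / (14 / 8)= 1308 / 7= 186.86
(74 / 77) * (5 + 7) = 888 / 77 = 11.53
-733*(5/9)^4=-458125/6561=-69.83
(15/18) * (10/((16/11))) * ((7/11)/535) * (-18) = -105/856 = -0.12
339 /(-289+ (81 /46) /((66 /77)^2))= -62376 /52735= -1.18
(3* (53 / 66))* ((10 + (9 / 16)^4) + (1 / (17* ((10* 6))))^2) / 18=2281195107413 / 1687545446400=1.35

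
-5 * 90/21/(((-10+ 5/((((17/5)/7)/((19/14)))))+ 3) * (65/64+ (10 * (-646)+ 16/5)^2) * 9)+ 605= 200852701404325765/331987936209993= 605.00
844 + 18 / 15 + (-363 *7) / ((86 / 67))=-487799 / 430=-1134.42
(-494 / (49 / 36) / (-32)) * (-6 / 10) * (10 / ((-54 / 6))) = 741 / 98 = 7.56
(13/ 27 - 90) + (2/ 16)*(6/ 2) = -19255/ 216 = -89.14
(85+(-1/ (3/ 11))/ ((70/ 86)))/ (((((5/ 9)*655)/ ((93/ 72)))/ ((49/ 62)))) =14791/ 65500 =0.23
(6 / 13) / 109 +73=103447 / 1417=73.00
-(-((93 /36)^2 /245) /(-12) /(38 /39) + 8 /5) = -8592589 /5362560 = -1.60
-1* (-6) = 6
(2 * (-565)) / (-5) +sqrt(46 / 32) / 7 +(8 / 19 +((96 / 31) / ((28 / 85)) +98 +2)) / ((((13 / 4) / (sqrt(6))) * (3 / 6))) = sqrt(23) / 28 +3622368 * sqrt(6) / 53599 +226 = 391.71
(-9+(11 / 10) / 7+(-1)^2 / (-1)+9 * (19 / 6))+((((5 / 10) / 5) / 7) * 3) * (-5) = 1291 / 70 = 18.44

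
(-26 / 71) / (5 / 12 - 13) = 312 / 10721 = 0.03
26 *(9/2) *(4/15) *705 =21996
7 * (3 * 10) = 210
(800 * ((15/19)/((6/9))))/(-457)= -18000/8683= -2.07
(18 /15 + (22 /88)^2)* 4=101 /20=5.05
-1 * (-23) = 23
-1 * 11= -11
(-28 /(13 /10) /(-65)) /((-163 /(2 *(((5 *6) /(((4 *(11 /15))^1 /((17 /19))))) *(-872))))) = 186782400 /5757323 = 32.44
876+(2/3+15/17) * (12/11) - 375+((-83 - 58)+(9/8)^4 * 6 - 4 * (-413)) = 774875601/382976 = 2023.30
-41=-41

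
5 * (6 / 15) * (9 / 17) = 18 / 17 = 1.06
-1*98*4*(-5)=1960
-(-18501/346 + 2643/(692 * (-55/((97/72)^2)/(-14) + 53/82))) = 136860129945/2626254007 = 52.11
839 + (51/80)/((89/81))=5977811/7120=839.58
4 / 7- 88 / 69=-340 / 483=-0.70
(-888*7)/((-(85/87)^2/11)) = 517537944/7225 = 71631.55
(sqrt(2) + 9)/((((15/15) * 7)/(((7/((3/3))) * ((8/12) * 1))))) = 2 * sqrt(2)/3 + 6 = 6.94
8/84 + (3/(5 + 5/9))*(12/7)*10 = 982/105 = 9.35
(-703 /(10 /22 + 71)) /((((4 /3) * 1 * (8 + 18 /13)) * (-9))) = 100529 /1150704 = 0.09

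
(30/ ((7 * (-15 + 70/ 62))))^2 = 8649/ 90601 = 0.10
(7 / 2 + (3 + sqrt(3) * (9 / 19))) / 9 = sqrt(3) / 19 + 13 / 18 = 0.81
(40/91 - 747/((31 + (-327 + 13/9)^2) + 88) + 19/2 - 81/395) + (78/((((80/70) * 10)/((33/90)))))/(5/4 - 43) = 9.67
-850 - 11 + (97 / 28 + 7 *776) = 4574.46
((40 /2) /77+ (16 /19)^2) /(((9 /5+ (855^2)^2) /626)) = 42148580 /37136621786932899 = 0.00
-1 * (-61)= 61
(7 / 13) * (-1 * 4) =-28 / 13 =-2.15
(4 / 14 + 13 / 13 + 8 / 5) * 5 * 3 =43.29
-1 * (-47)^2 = -2209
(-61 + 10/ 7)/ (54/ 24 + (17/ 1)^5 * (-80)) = 1668/ 3180479617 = 0.00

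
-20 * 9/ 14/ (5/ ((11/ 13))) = -198/ 91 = -2.18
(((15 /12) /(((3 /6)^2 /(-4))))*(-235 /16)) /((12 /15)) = 367.19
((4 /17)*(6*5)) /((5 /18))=25.41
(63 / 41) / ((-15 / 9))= -189 / 205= -0.92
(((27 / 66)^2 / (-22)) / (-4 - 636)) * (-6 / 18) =-27 / 6814720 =-0.00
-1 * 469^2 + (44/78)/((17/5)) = -219960.83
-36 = -36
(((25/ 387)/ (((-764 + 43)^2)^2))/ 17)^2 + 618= 1953396321896853555188375952168043/ 3160835472325005752731999922601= 618.00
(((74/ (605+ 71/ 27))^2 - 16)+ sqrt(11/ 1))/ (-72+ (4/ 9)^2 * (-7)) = 0.17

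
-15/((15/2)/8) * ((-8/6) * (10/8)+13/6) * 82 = -656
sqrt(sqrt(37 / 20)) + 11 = sqrt(2) * 37^(1 / 4) * 5^(3 / 4) / 10 + 11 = 12.17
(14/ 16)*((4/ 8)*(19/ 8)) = 133/ 128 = 1.04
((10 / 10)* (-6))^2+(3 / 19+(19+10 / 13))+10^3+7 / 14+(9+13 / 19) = 1066.11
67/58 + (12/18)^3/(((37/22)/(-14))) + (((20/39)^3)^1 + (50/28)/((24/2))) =-3662809439/3564360072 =-1.03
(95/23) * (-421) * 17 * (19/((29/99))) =-1278920115/667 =-1917421.46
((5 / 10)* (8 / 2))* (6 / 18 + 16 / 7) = 110 / 21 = 5.24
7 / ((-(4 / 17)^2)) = -2023 / 16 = -126.44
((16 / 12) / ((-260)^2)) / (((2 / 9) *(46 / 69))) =9 / 67600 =0.00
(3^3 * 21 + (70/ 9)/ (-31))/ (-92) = -158123/ 25668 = -6.16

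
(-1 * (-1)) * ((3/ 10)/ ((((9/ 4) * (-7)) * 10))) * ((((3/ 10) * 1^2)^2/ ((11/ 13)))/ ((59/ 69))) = -2691/ 11357500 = -0.00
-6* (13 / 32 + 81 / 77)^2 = -38728947 / 3035648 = -12.76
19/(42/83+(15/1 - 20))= -1577/373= -4.23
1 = 1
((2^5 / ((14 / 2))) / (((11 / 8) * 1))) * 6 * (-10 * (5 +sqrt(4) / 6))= -81920 / 77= -1063.90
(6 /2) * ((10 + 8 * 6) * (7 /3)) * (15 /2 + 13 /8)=14819 /4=3704.75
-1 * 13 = -13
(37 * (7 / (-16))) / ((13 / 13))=-16.19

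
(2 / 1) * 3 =6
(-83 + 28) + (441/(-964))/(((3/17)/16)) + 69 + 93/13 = -20.32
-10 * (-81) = 810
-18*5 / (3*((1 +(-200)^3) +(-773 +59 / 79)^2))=37446 / 9241203539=0.00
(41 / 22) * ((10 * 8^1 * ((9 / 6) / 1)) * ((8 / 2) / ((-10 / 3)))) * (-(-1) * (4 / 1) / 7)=-11808 / 77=-153.35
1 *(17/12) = 17/12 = 1.42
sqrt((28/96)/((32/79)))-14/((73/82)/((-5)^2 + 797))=-943656/73 + sqrt(1659)/48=-12925.95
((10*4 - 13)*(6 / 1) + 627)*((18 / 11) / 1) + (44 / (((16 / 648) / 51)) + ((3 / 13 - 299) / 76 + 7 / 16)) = 4006796731 / 43472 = 92169.60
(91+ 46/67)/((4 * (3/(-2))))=-6143/402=-15.28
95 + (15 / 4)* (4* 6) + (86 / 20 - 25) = 1643 / 10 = 164.30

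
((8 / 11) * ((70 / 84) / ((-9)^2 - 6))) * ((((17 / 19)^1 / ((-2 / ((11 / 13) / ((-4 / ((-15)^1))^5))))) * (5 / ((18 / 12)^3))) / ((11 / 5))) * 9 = -2390625 / 173888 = -13.75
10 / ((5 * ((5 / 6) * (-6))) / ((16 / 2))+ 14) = 0.92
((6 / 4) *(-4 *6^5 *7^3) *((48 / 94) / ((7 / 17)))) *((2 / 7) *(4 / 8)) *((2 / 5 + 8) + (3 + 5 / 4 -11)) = -1099308672 / 235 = -4677909.24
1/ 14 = 0.07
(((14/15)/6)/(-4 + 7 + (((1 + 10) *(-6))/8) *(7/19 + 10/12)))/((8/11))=-1463/47295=-0.03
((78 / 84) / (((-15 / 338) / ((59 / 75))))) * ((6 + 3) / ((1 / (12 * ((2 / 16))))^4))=-10499463 / 14000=-749.96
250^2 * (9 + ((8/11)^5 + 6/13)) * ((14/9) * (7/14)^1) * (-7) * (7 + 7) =-867586643875000/18842967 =-46042995.45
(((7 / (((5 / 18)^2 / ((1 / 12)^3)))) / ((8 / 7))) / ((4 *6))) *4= 0.01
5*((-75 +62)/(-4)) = 65/4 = 16.25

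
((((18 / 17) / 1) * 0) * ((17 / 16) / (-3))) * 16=0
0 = 0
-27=-27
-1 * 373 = -373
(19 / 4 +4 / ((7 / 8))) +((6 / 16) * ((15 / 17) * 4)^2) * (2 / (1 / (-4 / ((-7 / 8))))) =60147 / 1156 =52.03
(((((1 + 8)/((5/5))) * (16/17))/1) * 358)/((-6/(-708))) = 357831.53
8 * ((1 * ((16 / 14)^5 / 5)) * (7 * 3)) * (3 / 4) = 589824 / 12005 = 49.13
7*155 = 1085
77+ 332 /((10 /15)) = 575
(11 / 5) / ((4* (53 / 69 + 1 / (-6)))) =759 / 830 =0.91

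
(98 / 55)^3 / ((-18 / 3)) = -470596 / 499125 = -0.94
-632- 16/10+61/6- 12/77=-1440491/2310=-623.59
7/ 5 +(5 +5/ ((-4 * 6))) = 743/ 120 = 6.19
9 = 9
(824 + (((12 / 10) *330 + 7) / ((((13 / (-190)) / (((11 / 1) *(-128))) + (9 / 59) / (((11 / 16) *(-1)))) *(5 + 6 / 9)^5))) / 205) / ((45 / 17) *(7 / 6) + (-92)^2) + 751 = 2592505534619767255983 / 3451624008163350833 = 751.10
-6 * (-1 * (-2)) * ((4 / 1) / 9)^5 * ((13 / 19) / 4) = -13312 / 373977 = -0.04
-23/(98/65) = -1495/98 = -15.26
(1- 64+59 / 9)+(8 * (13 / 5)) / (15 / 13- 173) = -2843264 / 50265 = -56.57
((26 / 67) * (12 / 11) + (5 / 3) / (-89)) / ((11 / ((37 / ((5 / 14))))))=41242642 / 10822845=3.81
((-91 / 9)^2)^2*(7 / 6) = 480024727 / 39366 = 12193.89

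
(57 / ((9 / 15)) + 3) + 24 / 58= 2854 / 29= 98.41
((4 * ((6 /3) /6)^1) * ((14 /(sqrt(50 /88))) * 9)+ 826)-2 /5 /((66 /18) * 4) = 336 * sqrt(11) /5+ 90857 /110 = 1048.85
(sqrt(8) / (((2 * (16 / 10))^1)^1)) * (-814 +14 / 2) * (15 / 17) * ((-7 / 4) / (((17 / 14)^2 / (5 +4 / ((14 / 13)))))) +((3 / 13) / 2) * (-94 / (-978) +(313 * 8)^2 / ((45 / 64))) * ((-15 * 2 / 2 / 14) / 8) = -65408807617 / 474656 +180909225 * sqrt(2) / 39304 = -131293.18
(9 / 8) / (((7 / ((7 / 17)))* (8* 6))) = 3 / 2176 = 0.00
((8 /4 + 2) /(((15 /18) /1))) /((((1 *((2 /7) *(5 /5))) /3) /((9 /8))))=567 /10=56.70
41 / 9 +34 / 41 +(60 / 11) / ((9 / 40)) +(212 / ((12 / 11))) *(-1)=-668542 / 4059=-164.71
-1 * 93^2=-8649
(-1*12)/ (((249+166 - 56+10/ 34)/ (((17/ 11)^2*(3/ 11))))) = -0.02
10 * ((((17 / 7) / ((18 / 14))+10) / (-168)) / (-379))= 535 / 286524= 0.00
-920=-920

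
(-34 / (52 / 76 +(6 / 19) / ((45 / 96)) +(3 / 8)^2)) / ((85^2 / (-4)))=9728 / 774435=0.01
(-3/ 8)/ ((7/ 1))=-3/ 56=-0.05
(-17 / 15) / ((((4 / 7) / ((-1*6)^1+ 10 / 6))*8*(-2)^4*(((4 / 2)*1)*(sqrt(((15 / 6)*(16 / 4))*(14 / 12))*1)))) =221*sqrt(105) / 230400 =0.01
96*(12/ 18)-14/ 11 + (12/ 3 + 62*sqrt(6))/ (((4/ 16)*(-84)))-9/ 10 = 142381/ 2310-62*sqrt(6)/ 21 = 54.40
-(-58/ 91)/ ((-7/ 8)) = -464/ 637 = -0.73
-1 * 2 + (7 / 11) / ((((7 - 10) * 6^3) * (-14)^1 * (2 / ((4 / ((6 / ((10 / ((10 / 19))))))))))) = -85517 / 42768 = -2.00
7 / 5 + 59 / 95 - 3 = -93 / 95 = -0.98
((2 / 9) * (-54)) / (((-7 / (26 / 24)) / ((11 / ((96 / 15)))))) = 715 / 224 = 3.19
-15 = -15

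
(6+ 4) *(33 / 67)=330 / 67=4.93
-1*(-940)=940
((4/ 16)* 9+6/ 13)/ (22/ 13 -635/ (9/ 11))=-1269/ 362428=-0.00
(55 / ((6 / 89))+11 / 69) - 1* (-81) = 896.99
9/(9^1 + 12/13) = 39/43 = 0.91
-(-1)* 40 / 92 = 10 / 23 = 0.43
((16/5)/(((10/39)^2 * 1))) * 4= 24336/125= 194.69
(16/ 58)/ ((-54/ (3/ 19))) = -4/ 4959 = -0.00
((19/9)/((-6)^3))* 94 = -893/972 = -0.92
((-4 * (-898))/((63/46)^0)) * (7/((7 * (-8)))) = -449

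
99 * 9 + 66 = 957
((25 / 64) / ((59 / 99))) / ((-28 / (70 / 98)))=-12375 / 740096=-0.02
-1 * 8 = -8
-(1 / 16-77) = 1231 / 16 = 76.94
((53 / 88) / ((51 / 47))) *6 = 2491 / 748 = 3.33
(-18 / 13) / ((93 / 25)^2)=-1250 / 12493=-0.10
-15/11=-1.36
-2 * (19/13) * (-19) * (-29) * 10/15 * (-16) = 670016/39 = 17179.90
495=495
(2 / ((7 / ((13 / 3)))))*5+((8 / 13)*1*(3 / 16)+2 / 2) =3989 / 546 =7.31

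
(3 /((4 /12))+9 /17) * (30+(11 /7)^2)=257742 /833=309.41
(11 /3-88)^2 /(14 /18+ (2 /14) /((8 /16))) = 448063 /67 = 6687.51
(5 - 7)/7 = -2/7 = -0.29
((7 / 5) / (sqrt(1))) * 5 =7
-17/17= -1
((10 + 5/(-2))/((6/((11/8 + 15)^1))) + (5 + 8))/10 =1071/320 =3.35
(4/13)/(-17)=-4/221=-0.02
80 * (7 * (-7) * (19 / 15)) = -14896 / 3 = -4965.33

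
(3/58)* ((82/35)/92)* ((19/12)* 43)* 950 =3182215/37352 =85.20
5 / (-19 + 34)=1 / 3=0.33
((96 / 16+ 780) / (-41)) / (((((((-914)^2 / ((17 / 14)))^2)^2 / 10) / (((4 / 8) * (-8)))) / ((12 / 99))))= 54706255 / 131849436025846330776914716864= 0.00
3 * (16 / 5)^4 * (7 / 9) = 458752 / 1875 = 244.67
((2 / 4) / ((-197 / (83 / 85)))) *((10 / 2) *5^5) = -259375 / 6698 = -38.72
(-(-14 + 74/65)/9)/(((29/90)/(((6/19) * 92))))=48576/377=128.85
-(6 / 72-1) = 11 / 12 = 0.92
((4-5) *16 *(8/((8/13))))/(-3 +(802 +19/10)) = -0.26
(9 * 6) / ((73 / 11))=594 / 73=8.14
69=69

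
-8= -8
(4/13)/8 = 1/26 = 0.04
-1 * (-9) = 9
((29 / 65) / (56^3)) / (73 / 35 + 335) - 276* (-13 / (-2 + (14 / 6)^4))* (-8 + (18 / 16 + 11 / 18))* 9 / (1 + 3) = -15760928612612317 / 8615329235968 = -1829.41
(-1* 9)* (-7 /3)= 21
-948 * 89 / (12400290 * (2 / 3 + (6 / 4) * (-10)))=14062 / 29622915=0.00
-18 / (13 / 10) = -180 / 13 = -13.85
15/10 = 1.50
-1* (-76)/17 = 76/17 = 4.47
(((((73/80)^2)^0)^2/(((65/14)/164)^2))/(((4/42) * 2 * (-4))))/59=-6918996/249275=-27.76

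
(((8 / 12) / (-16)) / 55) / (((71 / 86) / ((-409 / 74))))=17587 / 3467640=0.01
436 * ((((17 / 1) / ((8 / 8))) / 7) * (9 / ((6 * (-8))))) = -5559 / 28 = -198.54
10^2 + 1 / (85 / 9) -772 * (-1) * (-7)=-450831 / 85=-5303.89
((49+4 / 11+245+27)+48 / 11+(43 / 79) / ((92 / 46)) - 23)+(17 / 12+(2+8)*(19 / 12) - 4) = 1099283 / 3476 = 316.25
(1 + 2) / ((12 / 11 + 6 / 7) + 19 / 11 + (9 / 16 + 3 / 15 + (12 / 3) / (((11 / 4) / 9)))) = 18480 / 107977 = 0.17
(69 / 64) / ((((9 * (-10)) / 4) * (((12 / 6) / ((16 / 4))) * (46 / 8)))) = -1 / 60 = -0.02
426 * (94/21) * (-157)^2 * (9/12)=246761139/7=35251591.29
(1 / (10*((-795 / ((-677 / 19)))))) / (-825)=-677 / 124616250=-0.00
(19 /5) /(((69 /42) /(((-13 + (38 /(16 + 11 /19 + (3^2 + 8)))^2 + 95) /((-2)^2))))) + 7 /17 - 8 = 16142099833 /397885510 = 40.57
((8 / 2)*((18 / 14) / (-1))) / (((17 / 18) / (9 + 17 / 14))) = -46332 / 833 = -55.62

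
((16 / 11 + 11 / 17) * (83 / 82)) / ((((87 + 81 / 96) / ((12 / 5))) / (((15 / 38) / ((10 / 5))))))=0.01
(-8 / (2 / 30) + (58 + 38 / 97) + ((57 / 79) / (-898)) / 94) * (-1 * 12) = 119553745131 / 161712289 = 739.30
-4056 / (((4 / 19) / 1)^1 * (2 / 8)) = -77064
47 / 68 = 0.69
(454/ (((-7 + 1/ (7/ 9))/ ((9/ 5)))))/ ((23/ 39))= -557739/ 2300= -242.50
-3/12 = -1/4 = -0.25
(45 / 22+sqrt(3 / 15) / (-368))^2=342792121 / 81931520-9 * sqrt(5) / 4048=4.18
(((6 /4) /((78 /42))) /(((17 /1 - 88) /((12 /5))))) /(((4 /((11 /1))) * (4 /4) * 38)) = -693 /350740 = -0.00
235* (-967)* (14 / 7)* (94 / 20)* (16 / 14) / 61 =-17088824 / 427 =-40020.67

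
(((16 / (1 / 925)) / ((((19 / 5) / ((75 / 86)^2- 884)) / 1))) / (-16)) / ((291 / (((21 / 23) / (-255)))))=-42297542525 / 15988961244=-2.65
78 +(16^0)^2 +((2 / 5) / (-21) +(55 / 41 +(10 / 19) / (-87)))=63504946 / 790685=80.32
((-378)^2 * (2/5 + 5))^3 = 57417210784719076032/125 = 459337686277752608.26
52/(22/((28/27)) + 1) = 728/311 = 2.34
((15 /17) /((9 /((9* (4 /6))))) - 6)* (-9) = 828 /17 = 48.71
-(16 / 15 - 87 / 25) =181 / 75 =2.41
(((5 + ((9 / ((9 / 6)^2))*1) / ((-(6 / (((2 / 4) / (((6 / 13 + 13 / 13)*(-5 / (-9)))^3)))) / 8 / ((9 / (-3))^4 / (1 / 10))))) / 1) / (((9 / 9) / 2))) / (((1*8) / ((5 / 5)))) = -691039441 / 685900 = -1007.49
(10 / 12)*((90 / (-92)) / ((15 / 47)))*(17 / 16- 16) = 56165 / 1472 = 38.16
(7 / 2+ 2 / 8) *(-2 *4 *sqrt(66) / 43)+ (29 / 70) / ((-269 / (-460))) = -4.96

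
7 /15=0.47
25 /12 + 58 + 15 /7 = 5227 /84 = 62.23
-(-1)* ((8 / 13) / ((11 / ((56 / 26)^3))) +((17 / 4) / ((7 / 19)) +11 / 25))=2756626693 / 219919700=12.53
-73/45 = -1.62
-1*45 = -45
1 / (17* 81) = 1 / 1377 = 0.00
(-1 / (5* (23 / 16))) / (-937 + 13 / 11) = 88 / 591905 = 0.00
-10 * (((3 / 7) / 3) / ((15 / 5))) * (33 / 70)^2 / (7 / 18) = -3267 / 12005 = -0.27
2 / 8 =1 / 4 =0.25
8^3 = 512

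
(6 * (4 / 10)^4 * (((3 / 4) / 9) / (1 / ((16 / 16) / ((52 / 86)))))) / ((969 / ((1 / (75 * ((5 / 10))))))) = 344 / 590484375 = 0.00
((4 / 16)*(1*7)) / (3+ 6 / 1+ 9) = 7 / 72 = 0.10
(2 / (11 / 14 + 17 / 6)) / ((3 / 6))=21 / 19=1.11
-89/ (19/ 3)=-267/ 19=-14.05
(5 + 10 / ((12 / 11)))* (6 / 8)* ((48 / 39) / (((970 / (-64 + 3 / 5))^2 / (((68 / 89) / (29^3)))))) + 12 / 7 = 1.71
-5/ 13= -0.38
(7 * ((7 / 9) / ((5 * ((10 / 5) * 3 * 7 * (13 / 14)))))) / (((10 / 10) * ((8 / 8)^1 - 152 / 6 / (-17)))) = 833 / 74295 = 0.01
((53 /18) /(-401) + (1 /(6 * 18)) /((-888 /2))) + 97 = 1865047351 /19228752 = 96.99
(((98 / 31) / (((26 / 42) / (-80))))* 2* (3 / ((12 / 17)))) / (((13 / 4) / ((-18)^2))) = -1813674240 / 5239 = -346187.10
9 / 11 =0.82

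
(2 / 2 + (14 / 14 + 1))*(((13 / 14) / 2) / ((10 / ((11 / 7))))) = 429 / 1960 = 0.22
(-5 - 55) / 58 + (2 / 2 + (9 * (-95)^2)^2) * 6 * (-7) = -8035755762498 / 29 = -277095026293.03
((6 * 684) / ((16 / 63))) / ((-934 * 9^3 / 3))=-133 / 1868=-0.07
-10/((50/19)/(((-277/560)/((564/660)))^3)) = 537490711637/729319198720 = 0.74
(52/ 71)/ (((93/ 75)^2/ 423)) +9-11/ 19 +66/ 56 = 7662125717/ 36298892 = 211.08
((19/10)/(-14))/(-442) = 19/61880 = 0.00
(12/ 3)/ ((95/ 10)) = 8/ 19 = 0.42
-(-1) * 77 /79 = 77 /79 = 0.97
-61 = -61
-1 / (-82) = 1 / 82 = 0.01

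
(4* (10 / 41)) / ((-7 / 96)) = -3840 / 287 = -13.38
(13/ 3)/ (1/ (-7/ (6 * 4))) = -91/ 72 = -1.26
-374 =-374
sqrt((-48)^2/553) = 48*sqrt(553)/553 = 2.04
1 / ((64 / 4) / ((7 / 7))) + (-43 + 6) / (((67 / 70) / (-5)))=207267 / 1072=193.35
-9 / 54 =-1 / 6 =-0.17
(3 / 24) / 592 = 1 / 4736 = 0.00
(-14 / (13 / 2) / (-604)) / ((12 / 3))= 7 / 7852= 0.00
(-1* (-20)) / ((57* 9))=20 / 513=0.04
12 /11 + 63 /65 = 1473 /715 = 2.06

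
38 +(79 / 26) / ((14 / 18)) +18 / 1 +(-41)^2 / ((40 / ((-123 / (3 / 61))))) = -382362411 / 3640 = -105044.62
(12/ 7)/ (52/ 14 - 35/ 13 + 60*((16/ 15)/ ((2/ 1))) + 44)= 156/ 7009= 0.02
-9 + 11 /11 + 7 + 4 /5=-1 /5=-0.20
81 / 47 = 1.72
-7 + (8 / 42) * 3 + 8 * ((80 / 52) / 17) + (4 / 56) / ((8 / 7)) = -139653 / 24752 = -5.64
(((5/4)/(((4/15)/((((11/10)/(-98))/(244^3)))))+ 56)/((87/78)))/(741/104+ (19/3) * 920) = 99494292252381/11560741908482816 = 0.01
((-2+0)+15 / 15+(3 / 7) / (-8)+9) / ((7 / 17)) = 19.30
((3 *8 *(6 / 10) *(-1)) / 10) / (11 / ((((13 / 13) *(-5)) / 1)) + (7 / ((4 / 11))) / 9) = 1296 / 55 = 23.56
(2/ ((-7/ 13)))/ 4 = -13/ 14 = -0.93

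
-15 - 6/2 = -18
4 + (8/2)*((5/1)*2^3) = 164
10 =10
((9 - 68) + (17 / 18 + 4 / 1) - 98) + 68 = -1513 / 18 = -84.06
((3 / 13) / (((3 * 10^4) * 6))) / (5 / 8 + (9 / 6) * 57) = 1 / 67177500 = 0.00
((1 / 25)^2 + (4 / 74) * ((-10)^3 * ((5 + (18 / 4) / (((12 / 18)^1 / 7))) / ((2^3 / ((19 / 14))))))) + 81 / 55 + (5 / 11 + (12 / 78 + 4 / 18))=-397350858293 / 833332500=-476.82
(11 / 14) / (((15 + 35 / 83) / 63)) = 8217 / 2560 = 3.21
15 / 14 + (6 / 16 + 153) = 8649 / 56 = 154.45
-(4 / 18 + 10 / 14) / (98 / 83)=-4897 / 6174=-0.79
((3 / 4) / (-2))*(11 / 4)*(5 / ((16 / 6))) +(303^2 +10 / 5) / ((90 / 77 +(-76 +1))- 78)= -1815565477 / 2992896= -606.62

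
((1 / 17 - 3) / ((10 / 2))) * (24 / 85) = -48 / 289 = -0.17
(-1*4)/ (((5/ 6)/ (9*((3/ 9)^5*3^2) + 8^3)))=-12296/ 5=-2459.20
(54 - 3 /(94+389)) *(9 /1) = 78237 /161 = 485.94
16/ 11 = 1.45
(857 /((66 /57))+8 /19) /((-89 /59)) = -18263627 /37202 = -490.93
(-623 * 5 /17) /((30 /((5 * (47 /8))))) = -146405 /816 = -179.42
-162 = -162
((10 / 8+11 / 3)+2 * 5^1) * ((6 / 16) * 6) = 537 / 16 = 33.56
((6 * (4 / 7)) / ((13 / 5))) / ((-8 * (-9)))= 5 / 273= 0.02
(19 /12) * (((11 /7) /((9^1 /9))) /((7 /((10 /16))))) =1045 /4704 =0.22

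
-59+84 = 25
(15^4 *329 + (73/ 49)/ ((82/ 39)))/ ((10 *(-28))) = -66922304097/ 1125040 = -59484.38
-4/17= -0.24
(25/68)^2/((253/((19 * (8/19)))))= 625/146234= 0.00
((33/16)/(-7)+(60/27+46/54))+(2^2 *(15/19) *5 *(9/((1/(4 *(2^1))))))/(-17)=-62603585/976752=-64.09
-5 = -5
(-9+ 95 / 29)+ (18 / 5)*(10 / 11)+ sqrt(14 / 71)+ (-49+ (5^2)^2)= sqrt(994) / 71+ 182962 / 319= 573.99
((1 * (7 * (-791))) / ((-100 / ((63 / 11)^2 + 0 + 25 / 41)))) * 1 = 458889949 / 248050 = 1849.99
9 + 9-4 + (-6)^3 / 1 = -202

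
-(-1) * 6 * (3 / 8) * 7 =63 / 4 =15.75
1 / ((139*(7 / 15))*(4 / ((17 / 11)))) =255 / 42812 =0.01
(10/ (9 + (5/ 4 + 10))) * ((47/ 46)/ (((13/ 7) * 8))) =1645/ 48438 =0.03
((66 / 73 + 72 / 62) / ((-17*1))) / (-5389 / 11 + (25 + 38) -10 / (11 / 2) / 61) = 522709 / 1836836366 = 0.00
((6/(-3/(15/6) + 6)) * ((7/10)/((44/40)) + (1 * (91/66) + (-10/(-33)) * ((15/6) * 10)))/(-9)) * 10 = -5275/396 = -13.32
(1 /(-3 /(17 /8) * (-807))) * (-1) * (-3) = 17 /6456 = 0.00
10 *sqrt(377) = 194.16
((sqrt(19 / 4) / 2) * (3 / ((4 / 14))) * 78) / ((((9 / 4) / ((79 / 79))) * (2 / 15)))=2974.95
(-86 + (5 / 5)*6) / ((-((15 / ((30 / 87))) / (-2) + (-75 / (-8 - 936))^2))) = -71290880 / 19376583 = -3.68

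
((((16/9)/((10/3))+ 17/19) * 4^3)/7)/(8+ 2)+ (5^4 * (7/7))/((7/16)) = 14263024/9975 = 1429.88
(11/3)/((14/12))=22/7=3.14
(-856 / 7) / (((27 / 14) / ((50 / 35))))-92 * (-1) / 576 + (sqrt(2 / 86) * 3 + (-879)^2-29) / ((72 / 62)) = 31 * sqrt(43) / 516 + 2011608211 / 3024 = 665214.75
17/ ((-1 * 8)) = -17/ 8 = -2.12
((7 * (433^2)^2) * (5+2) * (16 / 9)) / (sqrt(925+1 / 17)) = 13779633047432 * sqrt(267342) / 70767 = 100679364063.13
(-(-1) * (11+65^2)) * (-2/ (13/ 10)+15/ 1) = 741300/ 13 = 57023.08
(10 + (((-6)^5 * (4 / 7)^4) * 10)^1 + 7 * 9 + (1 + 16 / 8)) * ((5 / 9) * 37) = -3648955540 / 21609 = -168862.77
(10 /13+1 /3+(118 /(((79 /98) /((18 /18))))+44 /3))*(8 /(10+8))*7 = 518084 /1027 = 504.46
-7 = -7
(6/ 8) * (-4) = -3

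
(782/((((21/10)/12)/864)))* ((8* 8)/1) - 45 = 1729658565/7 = 247094080.71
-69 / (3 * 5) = -23 / 5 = -4.60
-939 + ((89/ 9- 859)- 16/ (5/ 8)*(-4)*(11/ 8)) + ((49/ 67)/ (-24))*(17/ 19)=-754942231/ 458280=-1647.34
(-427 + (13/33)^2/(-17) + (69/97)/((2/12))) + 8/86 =-32635921150/77217723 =-422.65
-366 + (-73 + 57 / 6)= -859 / 2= -429.50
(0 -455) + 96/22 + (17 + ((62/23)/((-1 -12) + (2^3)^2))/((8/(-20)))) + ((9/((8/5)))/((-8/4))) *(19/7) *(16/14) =-559529735/1264494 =-442.49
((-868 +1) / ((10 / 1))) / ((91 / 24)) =-10404 / 455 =-22.87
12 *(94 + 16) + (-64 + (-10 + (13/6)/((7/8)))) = 26218/21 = 1248.48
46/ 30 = 23/ 15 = 1.53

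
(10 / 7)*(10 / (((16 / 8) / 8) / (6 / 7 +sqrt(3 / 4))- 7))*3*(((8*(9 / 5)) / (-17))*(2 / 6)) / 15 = 192*sqrt(3) / 7021 +3456 / 49147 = 0.12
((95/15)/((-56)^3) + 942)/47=496290797/24761856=20.04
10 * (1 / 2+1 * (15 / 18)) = 13.33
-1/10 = -0.10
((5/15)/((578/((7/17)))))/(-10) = -7/294780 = -0.00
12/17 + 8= 148/17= 8.71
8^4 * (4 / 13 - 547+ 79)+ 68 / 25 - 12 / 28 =-4358138787 / 2275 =-1915665.40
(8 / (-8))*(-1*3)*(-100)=-300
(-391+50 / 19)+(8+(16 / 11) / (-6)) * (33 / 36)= -65195 / 171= -381.26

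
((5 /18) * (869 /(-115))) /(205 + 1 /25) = -1975 /192924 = -0.01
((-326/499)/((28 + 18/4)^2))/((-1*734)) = 652/773736925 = 0.00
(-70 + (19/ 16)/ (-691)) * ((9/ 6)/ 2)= -2321817/ 44224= -52.50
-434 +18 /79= -34268 /79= -433.77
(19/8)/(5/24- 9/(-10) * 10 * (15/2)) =57/1625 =0.04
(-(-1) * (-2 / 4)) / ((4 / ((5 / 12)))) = -5 / 96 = -0.05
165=165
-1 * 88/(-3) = 29.33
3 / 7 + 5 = 38 / 7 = 5.43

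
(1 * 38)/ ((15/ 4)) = 152/ 15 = 10.13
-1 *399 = -399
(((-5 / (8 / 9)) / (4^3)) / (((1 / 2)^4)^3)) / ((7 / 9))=-3240 / 7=-462.86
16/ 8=2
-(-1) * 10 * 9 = 90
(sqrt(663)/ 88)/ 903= sqrt(663)/ 79464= 0.00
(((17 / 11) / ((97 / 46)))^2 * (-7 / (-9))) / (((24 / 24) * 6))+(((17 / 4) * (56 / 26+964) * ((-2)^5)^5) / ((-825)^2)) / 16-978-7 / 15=-680851911151979 / 49951204875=-13630.34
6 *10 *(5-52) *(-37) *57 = 5947380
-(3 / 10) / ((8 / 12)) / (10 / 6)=-27 / 100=-0.27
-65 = -65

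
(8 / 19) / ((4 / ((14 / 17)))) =28 / 323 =0.09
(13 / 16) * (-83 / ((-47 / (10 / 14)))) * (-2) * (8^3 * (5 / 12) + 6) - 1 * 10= -5515 / 12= -459.58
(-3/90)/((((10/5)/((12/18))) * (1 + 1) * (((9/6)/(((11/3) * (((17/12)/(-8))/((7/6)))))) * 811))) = 187/73573920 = 0.00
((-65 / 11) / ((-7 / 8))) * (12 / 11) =6240 / 847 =7.37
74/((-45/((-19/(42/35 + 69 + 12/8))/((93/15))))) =14060/200043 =0.07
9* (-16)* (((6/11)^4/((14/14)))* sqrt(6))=-186624* sqrt(6)/14641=-31.22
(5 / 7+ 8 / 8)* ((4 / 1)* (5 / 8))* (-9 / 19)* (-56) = 2160 / 19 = 113.68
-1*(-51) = 51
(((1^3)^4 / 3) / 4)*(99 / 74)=33 / 296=0.11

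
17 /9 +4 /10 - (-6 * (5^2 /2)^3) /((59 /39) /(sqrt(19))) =103 /45 +1828125 * sqrt(19) /236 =33767.59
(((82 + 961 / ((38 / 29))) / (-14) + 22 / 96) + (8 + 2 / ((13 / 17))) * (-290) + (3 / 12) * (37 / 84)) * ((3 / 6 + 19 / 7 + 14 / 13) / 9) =-33881495857 / 22656816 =-1495.42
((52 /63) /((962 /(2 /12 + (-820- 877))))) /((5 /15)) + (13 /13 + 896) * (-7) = -14646530 /2331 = -6283.37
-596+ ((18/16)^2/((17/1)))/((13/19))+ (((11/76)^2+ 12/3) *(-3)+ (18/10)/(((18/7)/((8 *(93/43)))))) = -654107788439/1097786560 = -595.84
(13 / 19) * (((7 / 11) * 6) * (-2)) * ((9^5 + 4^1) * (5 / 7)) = -46061340 / 209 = -220389.19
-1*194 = -194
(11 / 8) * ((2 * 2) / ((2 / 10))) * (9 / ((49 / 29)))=14355 / 98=146.48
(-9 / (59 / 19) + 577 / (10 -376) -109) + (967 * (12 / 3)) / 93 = -48119761 / 669414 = -71.88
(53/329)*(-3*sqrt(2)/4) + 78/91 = 6/7 - 159*sqrt(2)/1316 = 0.69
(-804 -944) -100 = -1848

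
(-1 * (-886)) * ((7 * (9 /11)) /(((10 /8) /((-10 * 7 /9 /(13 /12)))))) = -4167744 /143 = -29145.06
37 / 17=2.18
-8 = -8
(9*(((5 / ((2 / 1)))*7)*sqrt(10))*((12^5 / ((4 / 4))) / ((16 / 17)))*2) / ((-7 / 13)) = -154664640*sqrt(10) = -489092535.89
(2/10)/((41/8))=8/205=0.04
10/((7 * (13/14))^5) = 320/371293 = 0.00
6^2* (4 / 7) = 144 / 7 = 20.57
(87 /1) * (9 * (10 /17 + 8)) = 114318 /17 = 6724.59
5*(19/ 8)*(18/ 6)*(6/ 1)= 855/ 4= 213.75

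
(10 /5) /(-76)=-1 /38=-0.03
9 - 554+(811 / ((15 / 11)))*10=16207 / 3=5402.33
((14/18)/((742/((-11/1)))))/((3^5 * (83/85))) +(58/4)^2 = 8090933663/38482452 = 210.25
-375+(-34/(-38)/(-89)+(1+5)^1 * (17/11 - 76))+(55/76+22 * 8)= -47991595/74404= -645.01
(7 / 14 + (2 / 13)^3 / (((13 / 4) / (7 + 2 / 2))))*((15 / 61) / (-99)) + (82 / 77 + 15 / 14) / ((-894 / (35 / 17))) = -0.01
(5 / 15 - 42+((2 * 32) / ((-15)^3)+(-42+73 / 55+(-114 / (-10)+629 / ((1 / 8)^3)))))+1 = 11953434796 / 37125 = 321978.04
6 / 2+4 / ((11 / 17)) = 101 / 11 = 9.18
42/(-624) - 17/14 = -933/728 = -1.28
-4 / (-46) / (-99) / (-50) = 1 / 56925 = 0.00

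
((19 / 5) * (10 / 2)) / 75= 19 / 75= 0.25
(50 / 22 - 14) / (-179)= 0.07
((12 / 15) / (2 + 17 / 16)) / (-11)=-0.02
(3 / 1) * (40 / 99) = 40 / 33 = 1.21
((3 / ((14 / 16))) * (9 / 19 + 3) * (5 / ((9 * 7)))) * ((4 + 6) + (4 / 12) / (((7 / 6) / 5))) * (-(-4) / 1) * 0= 0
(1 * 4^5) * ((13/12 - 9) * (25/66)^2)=-3800000/3267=-1163.15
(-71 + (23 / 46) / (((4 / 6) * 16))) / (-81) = 4541 / 5184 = 0.88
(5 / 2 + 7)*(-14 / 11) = -133 / 11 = -12.09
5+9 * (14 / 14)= 14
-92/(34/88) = -4048/17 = -238.12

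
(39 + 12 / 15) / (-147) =-199 / 735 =-0.27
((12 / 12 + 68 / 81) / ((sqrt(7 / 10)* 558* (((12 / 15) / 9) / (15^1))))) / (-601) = -3725* sqrt(70) / 28170072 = -0.00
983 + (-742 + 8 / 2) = 245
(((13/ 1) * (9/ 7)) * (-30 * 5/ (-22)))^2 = 77000625/ 5929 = 12987.12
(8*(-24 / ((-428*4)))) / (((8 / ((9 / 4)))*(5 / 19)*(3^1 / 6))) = 513 / 2140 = 0.24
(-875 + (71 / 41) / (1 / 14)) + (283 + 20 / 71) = -567.47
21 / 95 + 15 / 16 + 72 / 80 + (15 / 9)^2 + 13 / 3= 125441 / 13680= 9.17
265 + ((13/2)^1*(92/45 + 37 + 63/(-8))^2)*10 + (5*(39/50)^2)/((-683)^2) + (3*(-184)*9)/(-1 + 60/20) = 18418437120859141/302284872000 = 60930.73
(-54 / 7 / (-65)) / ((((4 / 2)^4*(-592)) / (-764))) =5157 / 538720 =0.01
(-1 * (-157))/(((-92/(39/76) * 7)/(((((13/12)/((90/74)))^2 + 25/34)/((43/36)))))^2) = 31096762849964773/190443047052188160000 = 0.00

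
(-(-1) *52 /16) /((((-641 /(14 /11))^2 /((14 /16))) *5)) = 4459 /1988664040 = 0.00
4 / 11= 0.36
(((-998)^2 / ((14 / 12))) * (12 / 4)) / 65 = 17928072 / 455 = 39402.36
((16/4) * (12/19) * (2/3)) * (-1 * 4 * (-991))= 126848/19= 6676.21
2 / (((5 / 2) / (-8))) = -32 / 5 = -6.40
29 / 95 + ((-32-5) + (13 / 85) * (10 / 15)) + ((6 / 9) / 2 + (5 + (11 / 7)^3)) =-15166447 / 553945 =-27.38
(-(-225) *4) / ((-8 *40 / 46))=-1035 / 8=-129.38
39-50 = -11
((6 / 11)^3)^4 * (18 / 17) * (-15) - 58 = -3095078110677626 / 53353282404257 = -58.01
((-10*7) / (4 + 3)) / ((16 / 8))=-5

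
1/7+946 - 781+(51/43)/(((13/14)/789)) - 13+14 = 4593539/3913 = 1173.92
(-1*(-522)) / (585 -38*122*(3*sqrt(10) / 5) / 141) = 113739624*sqrt(10) / 3736890133 + 3372811650 / 3736890133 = 1.00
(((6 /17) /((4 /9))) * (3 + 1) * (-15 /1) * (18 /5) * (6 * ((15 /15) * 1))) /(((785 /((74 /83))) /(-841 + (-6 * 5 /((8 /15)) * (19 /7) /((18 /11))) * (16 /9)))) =1176.92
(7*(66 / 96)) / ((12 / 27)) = 693 / 64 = 10.83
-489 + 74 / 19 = -9217 / 19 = -485.11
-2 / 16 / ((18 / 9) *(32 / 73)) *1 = -0.14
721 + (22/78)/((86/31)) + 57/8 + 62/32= 19591765/26832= 730.16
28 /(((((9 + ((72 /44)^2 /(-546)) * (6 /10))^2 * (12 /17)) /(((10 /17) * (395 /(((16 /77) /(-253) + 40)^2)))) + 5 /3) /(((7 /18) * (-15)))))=-1113215402532102563443750 /2692944976451516989812227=-0.41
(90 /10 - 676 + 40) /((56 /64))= -716.57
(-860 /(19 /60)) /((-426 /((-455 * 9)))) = -26106.00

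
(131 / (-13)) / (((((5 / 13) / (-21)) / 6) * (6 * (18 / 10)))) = 917 / 3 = 305.67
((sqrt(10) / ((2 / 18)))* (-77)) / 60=-231* sqrt(10) / 20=-36.52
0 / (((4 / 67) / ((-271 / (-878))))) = 0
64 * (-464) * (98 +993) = -32398336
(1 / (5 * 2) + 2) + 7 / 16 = 203 / 80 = 2.54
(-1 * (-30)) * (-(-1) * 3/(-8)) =-45/4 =-11.25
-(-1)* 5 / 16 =5 / 16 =0.31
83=83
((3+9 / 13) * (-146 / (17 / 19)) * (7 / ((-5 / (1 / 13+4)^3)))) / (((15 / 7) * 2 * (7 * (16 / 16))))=23127148688 / 12138425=1905.28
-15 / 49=-0.31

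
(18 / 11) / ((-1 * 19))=-18 / 209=-0.09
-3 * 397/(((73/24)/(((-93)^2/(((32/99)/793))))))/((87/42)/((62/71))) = -526461999726663/150307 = -3502578055.09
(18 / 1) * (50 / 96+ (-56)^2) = 451659 / 8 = 56457.38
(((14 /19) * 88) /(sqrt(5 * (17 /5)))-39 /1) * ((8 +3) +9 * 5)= -2184 +68992 * sqrt(17) /323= -1303.31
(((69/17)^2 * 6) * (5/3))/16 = 23805/2312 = 10.30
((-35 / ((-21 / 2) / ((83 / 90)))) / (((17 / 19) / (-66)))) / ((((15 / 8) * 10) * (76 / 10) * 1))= -3652 / 2295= -1.59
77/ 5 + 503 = 518.40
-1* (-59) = 59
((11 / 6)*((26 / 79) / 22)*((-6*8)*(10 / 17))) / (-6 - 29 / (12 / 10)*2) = 3120 / 218909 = 0.01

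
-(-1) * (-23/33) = -23/33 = -0.70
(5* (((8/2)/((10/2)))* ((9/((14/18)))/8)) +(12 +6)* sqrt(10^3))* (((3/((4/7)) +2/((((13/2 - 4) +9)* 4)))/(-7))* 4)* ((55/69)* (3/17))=-4821300* sqrt(10)/62951 - 2169585/881314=-244.65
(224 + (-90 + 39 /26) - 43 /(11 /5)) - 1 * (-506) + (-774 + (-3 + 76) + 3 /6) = -864 /11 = -78.55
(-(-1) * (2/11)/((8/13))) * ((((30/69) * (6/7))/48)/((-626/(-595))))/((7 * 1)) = 5525/17738336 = 0.00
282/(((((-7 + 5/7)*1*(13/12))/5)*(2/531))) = -7861455/143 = -54975.21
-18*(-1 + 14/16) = 9/4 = 2.25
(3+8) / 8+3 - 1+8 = 91 / 8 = 11.38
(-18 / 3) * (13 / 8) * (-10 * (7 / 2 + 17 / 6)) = 1235 / 2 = 617.50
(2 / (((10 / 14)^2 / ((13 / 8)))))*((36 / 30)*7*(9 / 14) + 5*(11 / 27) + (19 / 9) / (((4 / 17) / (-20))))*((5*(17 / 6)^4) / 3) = -1235424006817 / 10497600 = -117686.33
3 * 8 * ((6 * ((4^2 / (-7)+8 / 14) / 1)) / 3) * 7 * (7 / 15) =-1344 / 5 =-268.80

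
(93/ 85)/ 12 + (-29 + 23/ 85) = -9737/ 340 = -28.64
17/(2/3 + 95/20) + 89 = 92.14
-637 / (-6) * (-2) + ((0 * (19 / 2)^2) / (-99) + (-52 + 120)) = -433 / 3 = -144.33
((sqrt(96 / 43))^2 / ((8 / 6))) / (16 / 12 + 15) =216 / 2107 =0.10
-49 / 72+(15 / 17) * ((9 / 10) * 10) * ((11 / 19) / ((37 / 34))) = 179393 / 50616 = 3.54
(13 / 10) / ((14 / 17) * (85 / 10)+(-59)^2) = 13 / 34880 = 0.00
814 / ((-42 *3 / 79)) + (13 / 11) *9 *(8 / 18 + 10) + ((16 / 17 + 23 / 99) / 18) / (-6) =-508029517 / 1272348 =-399.29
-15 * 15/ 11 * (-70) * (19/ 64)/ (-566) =-149625/ 199232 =-0.75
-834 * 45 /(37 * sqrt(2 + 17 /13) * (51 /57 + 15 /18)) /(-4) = 1069605 * sqrt(559) /313427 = 80.69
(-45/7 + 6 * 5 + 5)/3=200/21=9.52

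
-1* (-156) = 156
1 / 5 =0.20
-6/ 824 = -3/ 412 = -0.01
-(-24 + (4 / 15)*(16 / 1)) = 296 / 15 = 19.73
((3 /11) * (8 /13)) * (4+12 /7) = 960 /1001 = 0.96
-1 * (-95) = 95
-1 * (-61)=61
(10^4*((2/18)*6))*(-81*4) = -2160000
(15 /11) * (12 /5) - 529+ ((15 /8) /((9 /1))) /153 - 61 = -23699033 /40392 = -586.73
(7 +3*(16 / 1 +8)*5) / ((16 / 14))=2569 / 8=321.12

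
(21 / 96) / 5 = 7 / 160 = 0.04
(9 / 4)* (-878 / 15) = -1317 / 10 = -131.70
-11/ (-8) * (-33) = -363/ 8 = -45.38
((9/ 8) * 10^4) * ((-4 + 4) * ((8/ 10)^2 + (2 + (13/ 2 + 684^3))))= 0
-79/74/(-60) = 79/4440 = 0.02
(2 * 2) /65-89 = -5781 /65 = -88.94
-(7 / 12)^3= -343 / 1728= -0.20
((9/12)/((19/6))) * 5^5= 28125/38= 740.13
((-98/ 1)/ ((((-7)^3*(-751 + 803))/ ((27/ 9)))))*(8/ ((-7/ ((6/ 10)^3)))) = -324/ 79625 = -0.00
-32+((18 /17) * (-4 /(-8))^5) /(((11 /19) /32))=-5642 /187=-30.17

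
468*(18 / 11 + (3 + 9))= 70200 / 11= 6381.82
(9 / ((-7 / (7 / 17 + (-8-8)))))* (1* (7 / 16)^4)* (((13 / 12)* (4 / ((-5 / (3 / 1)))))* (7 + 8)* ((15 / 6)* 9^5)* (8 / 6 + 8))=-21978925011225 / 557056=-39455503.60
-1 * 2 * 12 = -24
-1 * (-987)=987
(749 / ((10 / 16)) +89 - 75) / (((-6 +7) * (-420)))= -433 / 150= -2.89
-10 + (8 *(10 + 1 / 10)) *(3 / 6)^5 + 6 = -59 / 40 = -1.48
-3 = -3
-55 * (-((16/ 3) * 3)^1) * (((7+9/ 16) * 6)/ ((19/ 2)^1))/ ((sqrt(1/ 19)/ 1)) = 79860 * sqrt(19)/ 19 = 18321.14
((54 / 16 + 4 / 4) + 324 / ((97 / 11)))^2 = 1018056649 / 602176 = 1690.63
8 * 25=200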